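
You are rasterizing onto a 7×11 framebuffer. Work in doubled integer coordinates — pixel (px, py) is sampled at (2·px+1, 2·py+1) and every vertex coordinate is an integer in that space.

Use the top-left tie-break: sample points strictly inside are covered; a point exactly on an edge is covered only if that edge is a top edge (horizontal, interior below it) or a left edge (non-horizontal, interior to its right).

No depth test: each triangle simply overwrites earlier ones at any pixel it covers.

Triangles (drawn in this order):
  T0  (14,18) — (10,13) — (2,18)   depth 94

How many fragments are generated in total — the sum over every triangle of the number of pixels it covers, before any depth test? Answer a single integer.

T0:
  2·area = 60  (B↔C swapped to make it positive)
  edge (14, 18)→(2, 18): d=(-12,0) right/bottom  bias=-1
  edge (2, 18)→(10, 13): d=(8,-5) top-left  bias=+0
  edge (10, 13)→(14, 18): d=(4,5) right/bottom  bias=-1
    (3,7)@(7, 15): e=[36,1,23] → X
    (4,7)@(9, 15): e=[36,11,13] → X
    (5,7)@(11, 15): e=[36,21,3] → X
    (6,7)@(13, 15): e=[36,31,-7] → .
    (2,8)@(5, 17): e=[12,7,41] → X
    (6,8)@(13, 17): e=[12,47,1] → X
    (2,9)@(5, 19): e=[-12,23,49] → .
    (3,9)@(7, 19): e=[-12,33,39] → .
    (4,9)@(9, 19): e=[-12,43,29] → .
    (5,9)@(11, 19): e=[-12,53,19] → .
    (6,9)@(13, 19): e=[-12,63,9] → .
  covered (8 px):
    . . . . . . .
    . . . . . . .
    . . . . . . .
    . . . . . . .
    . . . . . . .
    . . . . . . .
    . . . . . . .
    . . . X X X .
    . . X X X X X
    . . . . . . .
    . . . . . . .

Final: 8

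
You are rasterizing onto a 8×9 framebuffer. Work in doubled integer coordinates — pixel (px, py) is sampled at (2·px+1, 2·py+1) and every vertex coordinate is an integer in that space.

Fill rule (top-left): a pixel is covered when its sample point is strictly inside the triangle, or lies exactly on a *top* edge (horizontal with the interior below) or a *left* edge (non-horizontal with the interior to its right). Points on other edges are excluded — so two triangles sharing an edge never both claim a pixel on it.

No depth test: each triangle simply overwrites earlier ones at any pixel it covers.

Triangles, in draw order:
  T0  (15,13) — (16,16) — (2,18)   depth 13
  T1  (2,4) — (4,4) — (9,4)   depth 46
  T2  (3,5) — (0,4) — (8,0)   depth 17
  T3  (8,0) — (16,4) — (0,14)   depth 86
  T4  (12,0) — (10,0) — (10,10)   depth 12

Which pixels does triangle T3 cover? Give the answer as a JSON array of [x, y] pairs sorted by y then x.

T0:
  2·area = 44
  edge (15, 13)→(16, 16): d=(1,3) right/bottom  bias=-1
  edge (16, 16)→(2, 18): d=(-14,2) right/bottom  bias=-1
  edge (2, 18)→(15, 13): d=(13,-5) top-left  bias=+0
    (5,0)@(11, 1): e=[0,220,-176] → ·  [on edge]
    (6,3)@(13, 7): e=[0,132,-88] → ·  [on edge]
    (7,6)@(15, 13): e=[0,44,0] → ·  [on edge]
    (5,7)@(11, 15): e=[14,24,6] → █
    (6,7)@(13, 15): e=[8,20,16] → █
    (7,7)@(15, 15): e=[2,16,26] → █
    (2,8)@(5, 17): e=[34,8,2] → █
    (3,8)@(7, 17): e=[28,4,12] → █
    (4,8)@(9, 17): e=[22,0,22] → ·  [on edge]
    (5,8)@(11, 17): e=[16,-4,32] → ·
    (6,8)@(13, 17): e=[10,-8,42] → ·
    (7,8)@(15, 17): e=[4,-12,52] → ·
  covered (5 px):
    · · · · · · · ·
    · · · · · · · ·
    · · · · · · · ·
    · · · · · · · ·
    · · · · · · · ·
    · · · · · · · ·
    · · · · · · · ·
    · · · · · █ █ █
    · · █ █ · · · ·
T1:
  degenerate (2·area = 0) — covers nothing
T2:
  2·area = 20
  edge (3, 5)→(0, 4): d=(-3,-1) top-left  bias=+0
  edge (0, 4)→(8, 0): d=(8,-4) top-left  bias=+0
  edge (8, 0)→(3, 5): d=(-5,5) right/bottom  bias=-1
    (3,0)@(7, 1): e=[16,4,0] → ·  [on edge]
    (1,1)@(3, 3): e=[6,4,10] → █
    (2,1)@(5, 3): e=[8,12,0] → ·  [on edge]
    (1,2)@(3, 5): e=[0,20,0] → ·  [on edge]
    (0,3)@(1, 7): e=[-8,28,0] → ·  [on edge]
    (4,3)@(9, 7): e=[0,60,-40] → ·  [on edge]
    (7,4)@(15, 9): e=[0,100,-80] → ·  [on edge]
  covered (1 px):
    · · · · · · · ·
    · █ · · · · · ·
    · · · · · · · ·
    · · · · · · · ·
    · · · · · · · ·
    · · · · · · · ·
    · · · · · · · ·
    · · · · · · · ·
    · · · · · · · ·
T3:
  2·area = 144
  edge (8, 0)→(16, 4): d=(8,4) right/bottom  bias=-1
  edge (16, 4)→(0, 14): d=(-16,10) right/bottom  bias=-1
  edge (0, 14)→(8, 0): d=(8,-14) top-left  bias=+0
    (4,0)@(9, 1): e=[4,118,22] → █
    (5,0)@(11, 1): e=[-4,98,50] → ·
    (3,1)@(7, 3): e=[28,106,10] → █
    (5,1)@(11, 3): e=[12,66,66] → █
    (6,1)@(13, 3): e=[4,46,94] → █
    (7,1)@(15, 3): e=[-4,26,122] → ·
    (3,2)@(7, 5): e=[44,74,26] → █
    (7,2)@(15, 5): e=[12,-6,138] → ·
    (2,3)@(5, 7): e=[68,62,14] → █
    (6,3)@(13, 7): e=[36,-18,126] → ·
    (1,4)@(3, 9): e=[92,50,2] → █
    (4,4)@(9, 9): e=[68,-10,86] → ·
  covered (18 px):
    · · · · █ · · ·
    · · · █ █ █ █ ·
    · · · █ █ █ █ ·
    · · █ █ █ █ · ·
    · █ █ █ · · · ·
    · █ · · · · · ·
    █ · · · · · · ·
    · · · · · · · ·
    · · · · · · · ·
T4:
  2·area = 20  (B↔C swapped to make it positive)
  edge (12, 0)→(10, 10): d=(-2,10) right/bottom  bias=-1
  edge (10, 10)→(10, 0): d=(0,-10) top-left  bias=+0
  edge (10, 0)→(12, 0): d=(2,0) top-left  bias=+0
    (5,0)@(11, 1): e=[8,10,2] → █
    (6,0)@(13, 1): e=[-12,30,2] → ·
    (5,1)@(11, 3): e=[4,10,6] → █
    (6,1)@(13, 3): e=[-16,30,6] → ·
    (5,2)@(11, 5): e=[0,10,10] → ·  [on edge]
    (4,7)@(9, 15): e=[0,-10,30] → ·  [on edge]
  covered (2 px):
    · · · · · █ · ·
    · · · · · █ · ·
    · · · · · · · ·
    · · · · · · · ·
    · · · · · · · ·
    · · · · · · · ·
    · · · · · · · ·
    · · · · · · · ·
    · · · · · · · ·

Answer: [[4,0],[3,1],[4,1],[5,1],[6,1],[3,2],[4,2],[5,2],[6,2],[2,3],[3,3],[4,3],[5,3],[1,4],[2,4],[3,4],[1,5],[0,6]]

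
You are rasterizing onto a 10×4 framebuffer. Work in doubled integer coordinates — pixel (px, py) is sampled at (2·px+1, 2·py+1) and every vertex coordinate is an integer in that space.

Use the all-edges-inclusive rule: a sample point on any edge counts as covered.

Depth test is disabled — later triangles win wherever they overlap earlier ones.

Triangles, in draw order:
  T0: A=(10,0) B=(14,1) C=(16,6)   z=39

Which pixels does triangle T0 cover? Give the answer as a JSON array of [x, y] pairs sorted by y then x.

T0:
  2·area = 18
  edge (10, 0)→(14, 1): d=(4,1) inclusive
  edge (14, 1)→(16, 6): d=(2,5) inclusive
  edge (16, 6)→(10, 0): d=(-6,-6) inclusive
    (5,0)@(11, 1): e=[3,15,0] → #  [on edge]
    (6,0)@(13, 1): e=[1,5,12] → #
    (7,0)@(15, 1): e=[-1,-5,24] → ·
    (5,1)@(11, 3): e=[11,19,-12] → ·
    (6,1)@(13, 3): e=[9,9,0] → #  [on edge]
    (7,1)@(15, 3): e=[7,-1,12] → ·
    (6,2)@(13, 5): e=[17,13,-12] → ·
    (7,2)@(15, 5): e=[15,3,0] → #  [on edge]
    (8,2)@(17, 5): e=[13,-7,12] → ·
    (7,3)@(15, 7): e=[23,7,-12] → ·
    (8,3)@(17, 7): e=[21,-3,0] → ·  [on edge]
  covered (4 px):
    · · · · · # # · · ·
    · · · · · · # · · ·
    · · · · · · · # · ·
    · · · · · · · · · ·

Result: [[5,0],[6,0],[6,1],[7,2]]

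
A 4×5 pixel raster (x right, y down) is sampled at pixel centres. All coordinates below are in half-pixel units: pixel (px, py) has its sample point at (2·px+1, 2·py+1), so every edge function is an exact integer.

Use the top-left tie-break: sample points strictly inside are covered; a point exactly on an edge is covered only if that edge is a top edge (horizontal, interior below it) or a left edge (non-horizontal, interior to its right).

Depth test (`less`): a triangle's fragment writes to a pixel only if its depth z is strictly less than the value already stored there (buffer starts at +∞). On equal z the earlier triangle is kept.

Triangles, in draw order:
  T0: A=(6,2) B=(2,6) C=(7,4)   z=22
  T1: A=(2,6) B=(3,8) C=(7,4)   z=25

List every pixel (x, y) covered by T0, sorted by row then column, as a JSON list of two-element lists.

T0:
  2·area = 12  (B↔C swapped to make it positive)
  edge (6, 2)→(7, 4): d=(1,2) right/bottom  bias=-1
  edge (7, 4)→(2, 6): d=(-5,2) right/bottom  bias=-1
  edge (2, 6)→(6, 2): d=(4,-4) top-left  bias=+0
    (3,0)@(7, 1): e=[-3,15,0] → .  [on edge]
    (2,1)@(5, 3): e=[3,9,0] → X  [on edge]
    (3,1)@(7, 3): e=[-1,5,8] → .
    (1,2)@(3, 5): e=[9,3,0] → X  [on edge]
    (2,2)@(5, 5): e=[5,-1,8] → .
    (0,3)@(1, 7): e=[15,-3,0] → .  [on edge]
    (1,3)@(3, 7): e=[11,-7,8] → .
  covered (2 px):
    . . . .
    . . X .
    . X . .
    . . . .
    . . . .
T1:
  2·area = 12  (B↔C swapped to make it positive)
  edge (2, 6)→(7, 4): d=(5,-2) top-left  bias=+0
  edge (7, 4)→(3, 8): d=(-4,4) right/bottom  bias=-1
  edge (3, 8)→(2, 6): d=(-1,-2) top-left  bias=+0
    (2,2)@(5, 5): e=[1,4,7] → X
    (3,2)@(7, 5): e=[5,-4,11] → .
    (1,3)@(3, 7): e=[7,4,1] → X
    (2,3)@(5, 7): e=[11,-4,5] → .
    (1,4)@(3, 9): e=[17,-4,-1] → .
  covered (2 px):
    . . . .
    . . . .
    . . X .
    . X . .
    . . . .

Answer: [[2,1],[1,2]]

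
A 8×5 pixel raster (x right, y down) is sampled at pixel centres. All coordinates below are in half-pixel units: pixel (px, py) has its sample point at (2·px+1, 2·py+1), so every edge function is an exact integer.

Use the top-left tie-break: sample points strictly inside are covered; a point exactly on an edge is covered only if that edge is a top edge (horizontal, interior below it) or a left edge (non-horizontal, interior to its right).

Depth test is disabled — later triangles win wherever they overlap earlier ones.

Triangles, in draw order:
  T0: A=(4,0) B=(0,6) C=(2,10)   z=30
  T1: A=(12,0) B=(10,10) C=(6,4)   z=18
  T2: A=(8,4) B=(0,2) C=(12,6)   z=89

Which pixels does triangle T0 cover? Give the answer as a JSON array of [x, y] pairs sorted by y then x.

T0:
  2·area = 28  (B↔C swapped to make it positive)
  edge (4, 0)→(2, 10): d=(-2,10) right/bottom  bias=-1
  edge (2, 10)→(0, 6): d=(-2,-4) top-left  bias=+0
  edge (0, 6)→(4, 0): d=(4,-6) top-left  bias=+0
    (1,1)@(3, 3): e=[4,18,6] → #
    (2,1)@(5, 3): e=[-16,26,18] → ·
    (0,2)@(1, 5): e=[20,6,2] → #
    (1,2)@(3, 5): e=[0,14,14] → ·  [on edge]
    (0,3)@(1, 7): e=[16,2,10] → #
    (1,3)@(3, 7): e=[-4,10,22] → ·
    (0,4)@(1, 9): e=[12,-2,18] → ·
  covered (3 px):
    · · · · · · · ·
    · # · · · · · ·
    # · · · · · · ·
    # · · · · · · ·
    · · · · · · · ·
T1:
  2·area = 52
  edge (12, 0)→(10, 10): d=(-2,10) right/bottom  bias=-1
  edge (10, 10)→(6, 4): d=(-4,-6) top-left  bias=+0
  edge (6, 4)→(12, 0): d=(6,-4) top-left  bias=+0
    (5,0)@(11, 1): e=[8,42,2] → #
    (6,0)@(13, 1): e=[-12,54,10] → ·
    (4,1)@(9, 3): e=[24,22,6] → #
    (6,1)@(13, 3): e=[-16,46,22] → ·
    (3,2)@(7, 5): e=[40,2,10] → #
    (5,2)@(11, 5): e=[0,26,26] → ·  [on edge]
    (3,3)@(7, 7): e=[36,-6,22] → ·
    (4,3)@(9, 7): e=[16,6,30] → #
    (5,3)@(11, 7): e=[-4,18,38] → ·
    (4,4)@(9, 9): e=[12,-2,42] → ·
  covered (6 px):
    · · · · · # · ·
    · · · · # # · ·
    · · · # # · · ·
    · · · · # · · ·
    · · · · · · · ·
T2:
  2·area = 8  (B↔C swapped to make it positive)
  edge (8, 4)→(12, 6): d=(4,2) right/bottom  bias=-1
  edge (12, 6)→(0, 2): d=(-12,-4) top-left  bias=+0
  edge (0, 2)→(8, 4): d=(8,2) right/bottom  bias=-1
    (1,1)@(3, 3): e=[6,0,2] → #  [on edge]
    (2,1)@(5, 3): e=[2,8,-2] → ·
    (1,2)@(3, 5): e=[14,-24,18] → ·
    (4,2)@(9, 5): e=[2,0,6] → #  [on edge]
    (5,2)@(11, 5): e=[-2,8,2] → ·
    (4,3)@(9, 7): e=[10,-24,22] → ·
    (7,3)@(15, 7): e=[-2,0,10] → ·  [on edge]
  covered (2 px):
    · · · · · · · ·
    · # · · · · · ·
    · · · · # · · ·
    · · · · · · · ·
    · · · · · · · ·

Answer: [[1,1],[0,2],[0,3]]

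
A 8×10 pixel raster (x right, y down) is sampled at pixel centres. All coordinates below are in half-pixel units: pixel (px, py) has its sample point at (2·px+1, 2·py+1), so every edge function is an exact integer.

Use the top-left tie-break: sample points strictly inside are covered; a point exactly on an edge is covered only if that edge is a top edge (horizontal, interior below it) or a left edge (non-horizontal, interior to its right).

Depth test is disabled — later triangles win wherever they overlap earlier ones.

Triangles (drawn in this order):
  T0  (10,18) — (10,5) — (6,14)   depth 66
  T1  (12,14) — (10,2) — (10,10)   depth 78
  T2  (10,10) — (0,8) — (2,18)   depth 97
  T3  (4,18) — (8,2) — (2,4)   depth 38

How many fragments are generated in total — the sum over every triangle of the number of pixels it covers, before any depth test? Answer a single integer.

T0:
  2·area = 52  (B↔C swapped to make it positive)
  edge (10, 18)→(6, 14): d=(-4,-4) top-left  bias=+0
  edge (6, 14)→(10, 5): d=(4,-9) top-left  bias=+0
  edge (10, 5)→(10, 18): d=(0,13) right/bottom  bias=-1
    (0,4)@(1, 9): e=[0,-65,117] → .  [on edge]
    (4,4)@(9, 9): e=[32,7,13] → X
    (5,4)@(11, 9): e=[40,25,-13] → .
    (1,5)@(3, 11): e=[0,-39,91] → .  [on edge]
    (4,5)@(9, 11): e=[24,15,13] → X
    (5,5)@(11, 11): e=[32,33,-13] → .
    (2,6)@(5, 13): e=[0,-13,65] → .  [on edge]
    (3,6)@(7, 13): e=[8,5,39] → X
    (5,6)@(11, 13): e=[24,41,-13] → .
    (3,7)@(7, 15): e=[0,13,39] → X  [on edge]
    (5,7)@(11, 15): e=[16,49,-13] → .
    (3,8)@(7, 17): e=[-8,21,39] → .
    (4,8)@(9, 17): e=[0,39,13] → X  [on edge]
    (5,9)@(11, 19): e=[0,65,-13] → .  [on edge]
  covered (7 px):
    . . . . . . . .
    . . . . . . . .
    . . . . . . . .
    . . . . . . . .
    . . . . X . . .
    . . . . X . . .
    . . . X X . . .
    . . . X X . . .
    . . . . X . . .
    . . . . . . . .
T1:
  2·area = 16  (B↔C swapped to make it positive)
  edge (12, 14)→(10, 10): d=(-2,-4) top-left  bias=+0
  edge (10, 10)→(10, 2): d=(0,-8) top-left  bias=+0
  edge (10, 2)→(12, 14): d=(2,12) right/bottom  bias=-1
    (5,4)@(11, 9): e=[6,8,2] → X
    (6,4)@(13, 9): e=[14,24,-22] → .
    (5,5)@(11, 11): e=[2,8,6] → X
    (6,5)@(13, 11): e=[10,24,-18] → .
    (5,6)@(11, 13): e=[-2,8,10] → .
  covered (2 px):
    . . . . . . . .
    . . . . . . . .
    . . . . . . . .
    . . . . . . . .
    . . . . . X . .
    . . . . . X . .
    . . . . . . . .
    . . . . . . . .
    . . . . . . . .
    . . . . . . . .
T2:
  2·area = 96  (B↔C swapped to make it positive)
  edge (10, 10)→(2, 18): d=(-8,8) right/bottom  bias=-1
  edge (2, 18)→(0, 8): d=(-2,-10) top-left  bias=+0
  edge (0, 8)→(10, 10): d=(10,2) right/bottom  bias=-1
    (7,2)@(15, 5): e=[0,156,-60] → .  [on edge]
    (6,3)@(13, 7): e=[0,132,-36] → .  [on edge]
    (0,4)@(1, 9): e=[80,8,8] → X
    (1,4)@(3, 9): e=[64,28,4] → X
    (2,4)@(5, 9): e=[48,48,0] → .  [on edge]
    (5,4)@(11, 9): e=[0,108,-12] → .  [on edge]
    (0,5)@(1, 11): e=[64,4,28] → X
    (2,5)@(5, 11): e=[32,44,20] → X
    (3,5)@(7, 11): e=[16,64,16] → X
    (4,5)@(9, 11): e=[0,84,12] → .  [on edge]
    (7,5)@(15, 11): e=[-48,144,0] → .  [on edge]
    (0,6)@(1, 13): e=[48,0,48] → X  [on edge]
    (3,6)@(7, 13): e=[0,60,36] → .  [on edge]
    (2,7)@(5, 15): e=[0,36,60] → .  [on edge]
    (1,8)@(3, 17): e=[0,12,84] → .  [on edge]
    (0,9)@(1, 19): e=[0,-12,108] → .  [on edge]
  covered (10 px):
    . . . . . . . .
    . . . . . . . .
    . . . . . . . .
    . . . . . . . .
    X X . . . . . .
    X X X X . . . .
    X X X . . . . .
    . X . . . . . .
    . . . . . . . .
    . . . . . . . .
T3:
  2·area = 88  (B↔C swapped to make it positive)
  edge (4, 18)→(2, 4): d=(-2,-14) top-left  bias=+0
  edge (2, 4)→(8, 2): d=(6,-2) top-left  bias=+0
  edge (8, 2)→(4, 18): d=(-4,16) right/bottom  bias=-1
    (5,0)@(11, 1): e=[132,0,-44] → .  [on edge]
    (2,1)@(5, 3): e=[44,0,44] → X  [on edge]
    (3,1)@(7, 3): e=[72,4,12] → X
    (4,1)@(9, 3): e=[100,8,-20] → .
    (1,2)@(3, 5): e=[12,8,68] → X
    (4,2)@(9, 5): e=[96,20,-28] → .
    (1,3)@(3, 7): e=[8,20,60] → X
    (3,3)@(7, 7): e=[64,28,-4] → .
    (1,4)@(3, 9): e=[4,32,52] → X
    (3,4)@(7, 9): e=[60,40,-12] → .
    (1,5)@(3, 11): e=[0,44,44] → X  [on edge]
    (3,5)@(7, 11): e=[56,52,-20] → .
  covered (12 px):
    . . . . . . . .
    . . X X . . . .
    . X X X . . . .
    . X X . . . . .
    . X X . . . . .
    . X X . . . . .
    . . X . . . . .
    . . . . . . . .
    . . . . . . . .
    . . . . . . . .

Answer: 31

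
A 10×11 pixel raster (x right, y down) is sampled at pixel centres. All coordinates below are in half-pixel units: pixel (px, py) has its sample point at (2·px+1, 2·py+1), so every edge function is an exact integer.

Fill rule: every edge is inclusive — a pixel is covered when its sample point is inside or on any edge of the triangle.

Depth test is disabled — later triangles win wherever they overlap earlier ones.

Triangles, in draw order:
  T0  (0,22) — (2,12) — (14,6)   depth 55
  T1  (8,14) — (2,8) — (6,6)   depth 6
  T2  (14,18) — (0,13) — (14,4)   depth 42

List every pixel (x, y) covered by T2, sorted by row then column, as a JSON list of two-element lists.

T0:
  2·area = 108
  edge (0, 22)→(2, 12): d=(2,-10) inclusive
  edge (2, 12)→(14, 6): d=(12,-6) inclusive
  edge (14, 6)→(0, 22): d=(-14,16) inclusive
    (1,3)@(3, 7): e=[0,-54,162] → .  [on edge]
    (6,3)@(13, 7): e=[100,6,2] → X
    (7,3)@(15, 7): e=[120,18,-30] → .
    (4,4)@(9, 9): e=[64,6,38] → X
    (5,4)@(11, 9): e=[84,18,6] → X
    (6,4)@(13, 9): e=[104,30,-26] → .
    (2,5)@(5, 11): e=[28,6,74] → X
    (3,5)@(7, 11): e=[48,18,42] → X
    (5,5)@(11, 11): e=[88,42,-22] → .
    (1,6)@(3, 13): e=[12,18,78] → X
    (4,6)@(9, 13): e=[72,54,-18] → .
    (1,7)@(3, 15): e=[16,42,50] → X
    (0,8)@(1, 17): e=[0,54,54] → X  [on edge]
  covered (14 px):
    . . . . . . . . . .
    . . . . . . . . . .
    . . . . . . . . . .
    . . . . . . X . . .
    . . . . X X . . . .
    . . X X X . . . . .
    . X X X . . . . . .
    . X X . . . . . . .
    X X . . . . . . . .
    X . . . . . . . . .
    . . . . . . . . . .
T1:
  2·area = 36
  edge (8, 14)→(2, 8): d=(-6,-6) inclusive
  edge (2, 8)→(6, 6): d=(4,-2) inclusive
  edge (6, 6)→(8, 14): d=(2,8) inclusive
    (0,3)@(1, 7): e=[0,-6,42] → .  [on edge]
    (2,3)@(5, 7): e=[24,2,10] → X
    (3,3)@(7, 7): e=[36,6,-6] → .
    (1,4)@(3, 9): e=[0,6,30] → X  [on edge]
    (3,4)@(7, 9): e=[24,14,-2] → .
    (1,5)@(3, 11): e=[-12,14,34] → .
    (2,5)@(5, 11): e=[0,18,18] → X  [on edge]
    (3,5)@(7, 11): e=[12,22,2] → X
    (4,5)@(9, 11): e=[24,26,-14] → .
    (2,6)@(5, 13): e=[-12,26,22] → .
    (3,6)@(7, 13): e=[0,30,6] → X  [on edge]
    (4,6)@(9, 13): e=[12,34,-10] → .
    (4,7)@(9, 15): e=[0,42,-6] → .  [on edge]
    (5,8)@(11, 17): e=[0,54,-18] → .  [on edge]
    (6,9)@(13, 19): e=[0,66,-30] → .  [on edge]
    (7,10)@(15, 21): e=[0,78,-42] → .  [on edge]
  covered (6 px):
    . . . . . . . . . .
    . . . . . . . . . .
    . . . . . . . . . .
    . . X . . . . . . .
    . X X . . . . . . .
    . . X X . . . . . .
    . . . X . . . . . .
    . . . . . . . . . .
    . . . . . . . . . .
    . . . . . . . . . .
    . . . . . . . . . .
T2:
  2·area = 196
  edge (14, 18)→(0, 13): d=(-14,-5) inclusive
  edge (0, 13)→(14, 4): d=(14,-9) inclusive
  edge (14, 4)→(14, 18): d=(0,14) inclusive
    (6,2)@(13, 5): e=[177,5,14] → X
    (7,2)@(15, 5): e=[187,23,-14] → .
    (5,3)@(11, 7): e=[139,15,42] → X
    (7,3)@(15, 7): e=[159,51,-14] → .
    (3,4)@(7, 9): e=[91,7,98] → X
    (4,4)@(9, 9): e=[101,25,70] → X
    (7,4)@(15, 9): e=[131,79,-14] → .
    (2,5)@(5, 11): e=[53,17,126] → X
    (7,5)@(15, 11): e=[103,107,-14] → .
    (0,6)@(1, 13): e=[5,9,182] → X
    (1,6)@(3, 13): e=[15,27,154] → X
    (7,6)@(15, 13): e=[75,135,-14] → .
  covered (24 px):
    . . . . . . . . . .
    . . . . . . . . . .
    . . . . . . X . . .
    . . . . . X X . . .
    . . . X X X X . . .
    . . X X X X X . . .
    X X X X X X X . . .
    . . . X X X X . . .
    . . . . . . X . . .
    . . . . . . . . . .
    . . . . . . . . . .

Answer: [[6,2],[5,3],[6,3],[3,4],[4,4],[5,4],[6,4],[2,5],[3,5],[4,5],[5,5],[6,5],[0,6],[1,6],[2,6],[3,6],[4,6],[5,6],[6,6],[3,7],[4,7],[5,7],[6,7],[6,8]]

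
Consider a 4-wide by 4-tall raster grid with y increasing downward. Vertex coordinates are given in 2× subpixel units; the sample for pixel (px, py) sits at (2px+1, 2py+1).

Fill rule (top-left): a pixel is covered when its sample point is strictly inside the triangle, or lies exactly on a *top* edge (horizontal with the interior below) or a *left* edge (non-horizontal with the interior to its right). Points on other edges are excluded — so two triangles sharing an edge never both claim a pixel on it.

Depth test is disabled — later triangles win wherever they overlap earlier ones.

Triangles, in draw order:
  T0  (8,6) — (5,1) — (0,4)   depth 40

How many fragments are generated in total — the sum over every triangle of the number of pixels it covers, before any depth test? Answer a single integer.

T0:
  2·area = 34  (B↔C swapped to make it positive)
  edge (8, 6)→(0, 4): d=(-8,-2) top-left  bias=+0
  edge (0, 4)→(5, 1): d=(5,-3) top-left  bias=+0
  edge (5, 1)→(8, 6): d=(3,5) right/bottom  bias=-1
    (2,0)@(5, 1): e=[34,0,0] → ·  [on edge]
    (1,1)@(3, 3): e=[14,4,16] → #
    (2,1)@(5, 3): e=[18,10,6] → #
    (3,1)@(7, 3): e=[22,16,-4] → ·
    (1,2)@(3, 5): e=[-2,14,22] → ·
    (2,2)@(5, 5): e=[2,20,12] → #
    (3,2)@(7, 5): e=[6,26,2] → #
    (2,3)@(5, 7): e=[-14,30,18] → ·
    (3,3)@(7, 7): e=[-10,36,8] → ·
  covered (4 px):
    · · · ·
    · # # ·
    · · # #
    · · · ·

Result: 4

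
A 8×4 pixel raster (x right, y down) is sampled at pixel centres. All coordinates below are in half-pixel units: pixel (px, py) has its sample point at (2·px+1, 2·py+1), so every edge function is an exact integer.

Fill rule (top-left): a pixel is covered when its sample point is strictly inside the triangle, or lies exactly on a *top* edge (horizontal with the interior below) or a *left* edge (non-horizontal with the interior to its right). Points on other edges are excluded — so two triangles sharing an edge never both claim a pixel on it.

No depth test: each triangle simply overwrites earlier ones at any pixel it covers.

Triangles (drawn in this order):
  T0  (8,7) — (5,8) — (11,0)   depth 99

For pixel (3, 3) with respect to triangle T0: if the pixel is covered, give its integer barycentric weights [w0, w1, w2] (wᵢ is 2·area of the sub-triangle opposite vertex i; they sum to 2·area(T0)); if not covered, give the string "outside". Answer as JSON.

T0:
  2·area = 18
  edge (8, 7)→(5, 8): d=(-3,1) right/bottom  bias=-1
  edge (5, 8)→(11, 0): d=(6,-8) top-left  bias=+0
  edge (11, 0)→(8, 7): d=(-3,7) right/bottom  bias=-1
    (4,1)@(9, 3): e=[11,2,5] → #
    (5,1)@(11, 3): e=[9,18,-9] → ·
    (4,2)@(9, 5): e=[5,14,-1] → ·
    (3,3)@(7, 7): e=[1,10,7] → #
    (4,3)@(9, 7): e=[-1,26,-7] → ·
  covered (2 px):
    · · · · · · · ·
    · · · · # · · ·
    · · · · · · · ·
    · · · # · · · ·

Result: [10,7,1]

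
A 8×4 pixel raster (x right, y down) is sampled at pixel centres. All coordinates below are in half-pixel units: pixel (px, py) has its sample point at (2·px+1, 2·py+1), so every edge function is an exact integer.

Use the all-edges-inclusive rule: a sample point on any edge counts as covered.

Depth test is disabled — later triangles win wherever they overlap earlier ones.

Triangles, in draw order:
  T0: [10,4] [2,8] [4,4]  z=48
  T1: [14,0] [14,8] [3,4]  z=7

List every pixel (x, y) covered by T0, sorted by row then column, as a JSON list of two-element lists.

T0:
  2·area = 24
  edge (10, 4)→(2, 8): d=(-8,4) inclusive
  edge (2, 8)→(4, 4): d=(2,-4) inclusive
  edge (4, 4)→(10, 4): d=(6,0) inclusive
    (2,2)@(5, 5): e=[12,6,6] → #
    (3,2)@(7, 5): e=[4,14,6] → #
    (4,2)@(9, 5): e=[-4,22,6] → ·
    (1,3)@(3, 7): e=[4,2,18] → #
    (2,3)@(5, 7): e=[-4,10,18] → ·
    (3,3)@(7, 7): e=[-12,18,18] → ·
  covered (3 px):
    · · · · · · · ·
    · · · · · · · ·
    · · # # · · · ·
    · # · · · · · ·
T1:
  2·area = 88
  edge (14, 0)→(14, 8): d=(0,8) inclusive
  edge (14, 8)→(3, 4): d=(-11,-4) inclusive
  edge (3, 4)→(14, 0): d=(11,-4) inclusive
    (6,0)@(13, 1): e=[8,73,7] → #
    (7,0)@(15, 1): e=[-8,81,15] → ·
    (3,1)@(7, 3): e=[56,27,5] → #
    (4,1)@(9, 3): e=[40,35,13] → #
    (5,1)@(11, 3): e=[24,43,21] → #
    (7,1)@(15, 3): e=[-8,59,37] → ·
    (3,2)@(7, 5): e=[56,5,27] → #
    (7,2)@(15, 5): e=[-8,37,59] → ·
    (3,3)@(7, 7): e=[56,-17,49] → ·
    (4,3)@(9, 7): e=[40,-9,57] → ·
    (5,3)@(11, 7): e=[24,-1,65] → ·
    (6,3)@(13, 7): e=[8,7,73] → #
  covered (10 px):
    · · · · · · # ·
    · · · # # # # ·
    · · · # # # # ·
    · · · · · · # ·

Result: [[2,2],[3,2],[1,3]]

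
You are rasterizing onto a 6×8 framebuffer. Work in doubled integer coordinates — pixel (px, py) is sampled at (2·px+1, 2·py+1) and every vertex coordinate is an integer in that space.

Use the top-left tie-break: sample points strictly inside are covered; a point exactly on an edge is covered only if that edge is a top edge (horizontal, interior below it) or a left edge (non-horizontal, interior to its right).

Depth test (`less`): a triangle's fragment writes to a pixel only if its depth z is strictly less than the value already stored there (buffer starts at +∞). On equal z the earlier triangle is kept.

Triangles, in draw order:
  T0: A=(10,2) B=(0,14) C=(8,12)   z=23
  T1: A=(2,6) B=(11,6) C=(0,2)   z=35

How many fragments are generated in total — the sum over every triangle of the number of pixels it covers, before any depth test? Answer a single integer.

T0:
  2·area = 76  (B↔C swapped to make it positive)
  edge (10, 2)→(8, 12): d=(-2,10) right/bottom  bias=-1
  edge (8, 12)→(0, 14): d=(-8,2) right/bottom  bias=-1
  edge (0, 14)→(10, 2): d=(10,-12) top-left  bias=+0
    (4,2)@(9, 5): e=[4,54,18] → #
    (5,2)@(11, 5): e=[-16,50,42] → ·
    (3,3)@(7, 7): e=[20,42,14] → #
    (4,3)@(9, 7): e=[0,38,38] → ·  [on edge]
    (2,4)@(5, 9): e=[36,30,10] → #
    (4,4)@(9, 9): e=[-4,22,58] → ·
    (1,5)@(3, 11): e=[52,18,6] → #
    (4,5)@(9, 11): e=[-8,6,78] → ·
    (0,6)@(1, 13): e=[68,6,2] → #
    (2,6)@(5, 13): e=[28,-2,50] → ·
    (3,6)@(7, 13): e=[8,-6,74] → ·
    (0,7)@(1, 15): e=[64,-10,22] → ·
  covered (9 px):
    · · · · · ·
    · · · · · ·
    · · · · # ·
    · · · # · ·
    · · # # · ·
    · # # # · ·
    # # · · · ·
    · · · · · ·
T1:
  2·area = 36  (B↔C swapped to make it positive)
  edge (2, 6)→(0, 2): d=(-2,-4) top-left  bias=+0
  edge (0, 2)→(11, 6): d=(11,4) right/bottom  bias=-1
  edge (11, 6)→(2, 6): d=(-9,0) right/bottom  bias=-1
    (0,1)@(1, 3): e=[2,7,27] → #
    (1,1)@(3, 3): e=[10,-1,27] → ·
    (0,2)@(1, 5): e=[-2,29,9] → ·
    (1,2)@(3, 5): e=[6,21,9] → #
    (2,2)@(5, 5): e=[14,13,9] → #
    (3,2)@(7, 5): e=[22,5,9] → #
    (4,2)@(9, 5): e=[30,-3,9] → ·
    (1,3)@(3, 7): e=[2,43,-9] → ·
    (2,3)@(5, 7): e=[10,35,-9] → ·
    (3,3)@(7, 7): e=[18,27,-9] → ·
  covered (4 px):
    · · · · · ·
    # · · · · ·
    · # # # · ·
    · · · · · ·
    · · · · · ·
    · · · · · ·
    · · · · · ·
    · · · · · ·

Answer: 13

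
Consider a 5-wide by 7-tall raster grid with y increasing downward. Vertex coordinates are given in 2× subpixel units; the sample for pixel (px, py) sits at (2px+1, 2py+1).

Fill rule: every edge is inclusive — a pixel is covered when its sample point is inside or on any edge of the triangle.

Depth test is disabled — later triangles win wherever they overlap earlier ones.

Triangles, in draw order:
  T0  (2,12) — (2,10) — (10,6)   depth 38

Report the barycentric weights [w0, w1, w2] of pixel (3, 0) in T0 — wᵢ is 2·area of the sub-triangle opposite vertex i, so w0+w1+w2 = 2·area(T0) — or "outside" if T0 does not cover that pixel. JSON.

T0:
  2·area = 16
  edge (2, 12)→(2, 10): d=(0,-2) inclusive
  edge (2, 10)→(10, 6): d=(8,-4) inclusive
  edge (10, 6)→(2, 12): d=(-8,6) inclusive
    (2,4)@(5, 9): e=[6,4,6] → █
    (3,4)@(7, 9): e=[10,12,-6] → ·
    (1,5)@(3, 11): e=[2,12,2] → █
    (2,5)@(5, 11): e=[6,20,-10] → ·
    (1,6)@(3, 13): e=[2,28,-14] → ·
  covered (2 px):
    · · · · ·
    · · · · ·
    · · · · ·
    · · · · ·
    · · █ · ·
    · █ · · ·
    · · · · ·

Answer: "outside"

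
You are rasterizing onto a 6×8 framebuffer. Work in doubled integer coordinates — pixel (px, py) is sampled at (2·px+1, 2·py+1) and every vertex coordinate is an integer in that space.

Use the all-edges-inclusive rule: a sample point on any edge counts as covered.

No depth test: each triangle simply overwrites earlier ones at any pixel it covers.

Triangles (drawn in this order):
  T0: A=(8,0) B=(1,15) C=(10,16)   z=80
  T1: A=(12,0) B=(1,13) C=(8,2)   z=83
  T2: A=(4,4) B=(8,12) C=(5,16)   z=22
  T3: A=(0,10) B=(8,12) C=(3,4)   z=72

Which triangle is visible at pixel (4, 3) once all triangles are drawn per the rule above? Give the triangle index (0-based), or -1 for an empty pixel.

T0:
  2·area = 142  (B↔C swapped to make it positive)
  edge (8, 0)→(10, 16): d=(2,16) inclusive
  edge (10, 16)→(1, 15): d=(-9,-1) inclusive
  edge (1, 15)→(8, 0): d=(7,-15) inclusive
    (3,1)@(7, 3): e=[22,114,6] → █
    (4,1)@(9, 3): e=[-10,116,36] → ·
    (3,2)@(7, 5): e=[26,96,20] → █
    (4,2)@(9, 5): e=[-6,98,50] → ·
    (2,3)@(5, 7): e=[62,76,4] → █
    (4,3)@(9, 7): e=[-2,80,64] → ·
    (2,4)@(5, 9): e=[66,58,18] → █
    (4,4)@(9, 9): e=[2,62,78] → █
    (5,4)@(11, 9): e=[-30,64,108] → ·
    (1,5)@(3, 11): e=[102,38,2] → █
    (5,5)@(11, 11): e=[-26,46,122] → ·
    (1,6)@(3, 13): e=[106,20,16] → █
    (0,7)@(1, 15): e=[142,0,0] → █  [on edge]
  covered (20 px):
    · · · · · ·
    · · · █ · ·
    · · · █ · ·
    · · █ █ · ·
    · · █ █ █ ·
    · █ █ █ █ ·
    · █ █ █ █ ·
    █ █ █ █ █ ·
T1:
  2·area = 30
  edge (12, 0)→(1, 13): d=(-11,13) inclusive
  edge (1, 13)→(8, 2): d=(7,-11) inclusive
  edge (8, 2)→(12, 0): d=(4,-2) inclusive
    (5,0)@(11, 1): e=[2,26,2] → █
    (4,1)@(9, 3): e=[6,18,6] → █
    (5,1)@(11, 3): e=[-20,40,10] → ·
    (3,2)@(7, 5): e=[10,10,10] → █
    (4,2)@(9, 5): e=[-16,32,14] → ·
    (2,3)@(5, 7): e=[14,2,14] → █
    (3,3)@(7, 7): e=[-12,24,18] → ·
    (2,4)@(5, 9): e=[-8,16,22] → ·
    (0,6)@(1, 13): e=[0,0,30] → █  [on edge]
    (1,6)@(3, 13): e=[-26,22,34] → ·
    (0,7)@(1, 15): e=[-22,14,38] → ·
  covered (5 px):
    · · · · · █
    · · · · █ ·
    · · · █ · ·
    · · █ · · ·
    · · · · · ·
    · · · · · ·
    █ · · · · ·
    · · · · · ·
T2:
  2·area = 40
  edge (4, 4)→(8, 12): d=(4,8) inclusive
  edge (8, 12)→(5, 16): d=(-3,4) inclusive
  edge (5, 16)→(4, 4): d=(-1,-12) inclusive
    (2,3)@(5, 7): e=[4,27,9] → █
    (3,3)@(7, 7): e=[-12,19,33] → ·
    (2,4)@(5, 9): e=[12,21,7] → █
    (3,4)@(7, 9): e=[-4,13,31] → ·
    (2,5)@(5, 11): e=[20,15,5] → █
    (3,5)@(7, 11): e=[4,7,29] → █
    (4,5)@(9, 11): e=[-12,-1,53] → ·
    (2,6)@(5, 13): e=[28,9,3] → █
    (4,6)@(9, 13): e=[-4,-7,51] → ·
    (2,7)@(5, 15): e=[36,3,1] → █
    (3,7)@(7, 15): e=[20,-5,25] → ·
  covered (7 px):
    · · · · · ·
    · · · · · ·
    · · · · · ·
    · · █ · · ·
    · · █ · · ·
    · · █ █ · ·
    · · █ █ · ·
    · · █ · · ·
T3:
  2·area = 54  (B↔C swapped to make it positive)
  edge (0, 10)→(3, 4): d=(3,-6) inclusive
  edge (3, 4)→(8, 12): d=(5,8) inclusive
  edge (8, 12)→(0, 10): d=(-8,-2) inclusive
    (1,2)@(3, 5): e=[3,5,46] → █
    (2,2)@(5, 5): e=[15,-11,50] → ·
    (1,3)@(3, 7): e=[9,15,30] → █
    (2,3)@(5, 7): e=[21,-1,34] → ·
    (0,4)@(1, 9): e=[3,41,10] → █
    (2,4)@(5, 9): e=[27,9,18] → █
    (3,4)@(7, 9): e=[39,-7,22] → ·
    (0,5)@(1, 11): e=[9,51,-6] → ·
    (1,5)@(3, 11): e=[21,35,-2] → ·
    (2,5)@(5, 11): e=[33,19,2] → █
    (3,5)@(7, 11): e=[45,3,6] → █
    (4,5)@(9, 11): e=[57,-13,10] → ·
  covered (7 px):
    · · · · · ·
    · · · · · ·
    · █ · · · ·
    · █ · · · ·
    █ █ █ · · ·
    · · █ █ · ·
    · · · · · ·
    · · · · · ·

Z-buffer (winner per pixel, '.' = empty):
  . . . . . 1
  . . . 0 1 .
  . 3 . 1 . .
  . 3 2 0 . .
  3 3 3 0 0 .
  . 0 3 3 0 .
  1 0 2 2 0 .
  0 0 2 0 0 .

Result: -1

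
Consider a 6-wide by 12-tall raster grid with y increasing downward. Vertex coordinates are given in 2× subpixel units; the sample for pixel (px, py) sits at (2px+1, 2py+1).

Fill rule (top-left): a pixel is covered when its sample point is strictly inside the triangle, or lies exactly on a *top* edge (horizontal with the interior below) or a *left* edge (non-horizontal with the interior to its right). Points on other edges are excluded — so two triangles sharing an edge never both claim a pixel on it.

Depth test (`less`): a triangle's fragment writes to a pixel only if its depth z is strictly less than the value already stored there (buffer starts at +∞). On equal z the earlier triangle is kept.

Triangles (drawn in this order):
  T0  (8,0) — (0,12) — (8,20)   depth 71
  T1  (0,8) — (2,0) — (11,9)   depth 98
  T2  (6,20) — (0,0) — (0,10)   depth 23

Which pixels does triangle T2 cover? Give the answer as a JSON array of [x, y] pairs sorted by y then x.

T0:
  2·area = 160  (B↔C swapped to make it positive)
  edge (8, 0)→(8, 20): d=(0,20) right/bottom  bias=-1
  edge (8, 20)→(0, 12): d=(-8,-8) top-left  bias=+0
  edge (0, 12)→(8, 0): d=(8,-12) top-left  bias=+0
    (3,1)@(7, 3): e=[20,128,12] → #
    (4,1)@(9, 3): e=[-20,144,36] → ·
    (2,2)@(5, 5): e=[60,96,4] → #
    (4,2)@(9, 5): e=[-20,128,52] → ·
    (2,3)@(5, 7): e=[60,80,20] → #
    (4,3)@(9, 7): e=[-20,112,68] → ·
    (1,4)@(3, 9): e=[100,48,12] → #
    (4,4)@(9, 9): e=[-20,96,84] → ·
    (0,5)@(1, 11): e=[140,16,4] → #
    (4,5)@(9, 11): e=[-20,80,100] → ·
    (0,6)@(1, 13): e=[140,0,20] → #  [on edge]
    (4,6)@(9, 13): e=[-20,64,116] → ·
    (1,7)@(3, 15): e=[100,0,60] → #  [on edge]
    (2,8)@(5, 17): e=[60,0,100] → #  [on edge]
    (3,9)@(7, 19): e=[20,0,140] → #  [on edge]
    (4,10)@(9, 21): e=[-20,0,180] → ·  [on edge]
    (5,11)@(11, 23): e=[-60,0,220] → ·  [on edge]
  covered (22 px):
    · · · · · ·
    · · · # · ·
    · · # # · ·
    · · # # · ·
    · # # # · ·
    # # # # · ·
    # # # # · ·
    · # # # · ·
    · · # # · ·
    · · · # · ·
    · · · · · ·
    · · · · · ·
T1:
  2·area = 90
  edge (0, 8)→(2, 0): d=(2,-8) top-left  bias=+0
  edge (2, 0)→(11, 9): d=(9,9) right/bottom  bias=-1
  edge (11, 9)→(0, 8): d=(-11,-1) top-left  bias=+0
    (1,0)@(3, 1): e=[10,0,80] → ·  [on edge]
    (1,1)@(3, 3): e=[14,18,58] → #
    (2,1)@(5, 3): e=[30,0,60] → ·  [on edge]
    (0,2)@(1, 5): e=[2,54,34] → #
    (2,2)@(5, 5): e=[34,18,38] → #
    (3,2)@(7, 5): e=[50,0,40] → ·  [on edge]
    (0,3)@(1, 7): e=[6,72,12] → #
    (3,3)@(7, 7): e=[54,18,18] → #
    (4,3)@(9, 7): e=[70,0,20] → ·  [on edge]
    (0,4)@(1, 9): e=[10,90,-10] → ·
    (1,4)@(3, 9): e=[26,72,-8] → ·
    (2,4)@(5, 9): e=[42,54,-6] → ·
    (5,4)@(11, 9): e=[90,0,0] → ·  [on edge]
  covered (8 px):
    · · · · · ·
    · # · · · ·
    # # # · · ·
    # # # # · ·
    · · · · · ·
    · · · · · ·
    · · · · · ·
    · · · · · ·
    · · · · · ·
    · · · · · ·
    · · · · · ·
    · · · · · ·
T2:
  2·area = 60  (B↔C swapped to make it positive)
  edge (6, 20)→(0, 10): d=(-6,-10) top-left  bias=+0
  edge (0, 10)→(0, 0): d=(0,-10) top-left  bias=+0
  edge (0, 0)→(6, 20): d=(6,20) right/bottom  bias=-1
    (0,2)@(1, 5): e=[40,10,10] → #
    (1,2)@(3, 5): e=[60,30,-30] → ·
    (0,3)@(1, 7): e=[28,10,22] → #
    (1,3)@(3, 7): e=[48,30,-18] → ·
    (0,4)@(1, 9): e=[16,10,34] → #
    (1,4)@(3, 9): e=[36,30,-6] → ·
    (0,5)@(1, 11): e=[4,10,46] → #
    (1,5)@(3, 11): e=[24,30,6] → #
    (2,5)@(5, 11): e=[44,50,-34] → ·
    (0,6)@(1, 13): e=[-8,10,58] → ·
    (1,6)@(3, 13): e=[12,30,18] → #
    (2,6)@(5, 13): e=[32,50,-22] → ·
    (1,7)@(3, 15): e=[0,30,30] → #  [on edge]
  covered (8 px):
    · · · · · ·
    · · · · · ·
    # · · · · ·
    # · · · · ·
    # · · · · ·
    # # · · · ·
    · # · · · ·
    · # · · · ·
    · · # · · ·
    · · · · · ·
    · · · · · ·
    · · · · · ·

Answer: [[0,2],[0,3],[0,4],[0,5],[1,5],[1,6],[1,7],[2,8]]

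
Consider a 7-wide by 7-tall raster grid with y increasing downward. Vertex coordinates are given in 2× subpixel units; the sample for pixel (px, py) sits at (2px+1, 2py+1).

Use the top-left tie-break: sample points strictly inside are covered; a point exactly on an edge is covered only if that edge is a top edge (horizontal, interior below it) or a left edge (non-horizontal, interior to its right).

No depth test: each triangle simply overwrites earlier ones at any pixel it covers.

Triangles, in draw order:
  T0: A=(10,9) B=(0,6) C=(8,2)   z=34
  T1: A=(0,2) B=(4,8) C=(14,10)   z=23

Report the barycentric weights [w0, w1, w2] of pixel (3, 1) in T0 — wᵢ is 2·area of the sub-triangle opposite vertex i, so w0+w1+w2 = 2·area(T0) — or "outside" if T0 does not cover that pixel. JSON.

T0:
  2·area = 64
  edge (10, 9)→(0, 6): d=(-10,-3) top-left  bias=+0
  edge (0, 6)→(8, 2): d=(8,-4) top-left  bias=+0
  edge (8, 2)→(10, 9): d=(2,7) right/bottom  bias=-1
    (3,1)@(7, 3): e=[51,4,9] → #
    (4,1)@(9, 3): e=[57,12,-5] → ·
    (1,2)@(3, 5): e=[19,4,41] → #
    (2,2)@(5, 5): e=[25,12,27] → #
    (4,2)@(9, 5): e=[37,28,-1] → ·
    (1,3)@(3, 7): e=[-1,20,45] → ·
    (2,3)@(5, 7): e=[5,28,31] → #
    (4,3)@(9, 7): e=[17,44,3] → #
    (5,3)@(11, 7): e=[23,52,-11] → ·
    (2,4)@(5, 9): e=[-15,44,35] → ·
    (3,4)@(7, 9): e=[-9,52,21] → ·
    (4,4)@(9, 9): e=[-3,60,7] → ·
  covered (7 px):
    · · · · · · ·
    · · · # · · ·
    · # # # · · ·
    · · # # # · ·
    · · · · · · ·
    · · · · · · ·
    · · · · · · ·
T1:
  2·area = 52  (B↔C swapped to make it positive)
  edge (0, 2)→(14, 10): d=(14,8) right/bottom  bias=-1
  edge (14, 10)→(4, 8): d=(-10,-2) top-left  bias=+0
  edge (4, 8)→(0, 2): d=(-4,-6) top-left  bias=+0
    (0,1)@(1, 3): e=[6,44,2] → #
    (1,1)@(3, 3): e=[-10,48,14] → ·
    (0,2)@(1, 5): e=[34,24,-6] → ·
    (1,2)@(3, 5): e=[18,28,6] → #
    (2,2)@(5, 5): e=[2,32,18] → #
    (3,2)@(7, 5): e=[-14,36,30] → ·
    (1,3)@(3, 7): e=[46,8,-2] → ·
    (2,3)@(5, 7): e=[30,12,10] → #
    (3,3)@(7, 7): e=[14,16,22] → #
    (4,3)@(9, 7): e=[-2,20,34] → ·
    (2,4)@(5, 9): e=[58,-8,2] → ·
    (3,4)@(7, 9): e=[42,-4,14] → ·
    (4,4)@(9, 9): e=[26,0,26] → #  [on edge]
  covered (7 px):
    · · · · · · ·
    # · · · · · ·
    · # # · · · ·
    · · # # · · ·
    · · · · # # ·
    · · · · · · ·
    · · · · · · ·

Final: [4,9,51]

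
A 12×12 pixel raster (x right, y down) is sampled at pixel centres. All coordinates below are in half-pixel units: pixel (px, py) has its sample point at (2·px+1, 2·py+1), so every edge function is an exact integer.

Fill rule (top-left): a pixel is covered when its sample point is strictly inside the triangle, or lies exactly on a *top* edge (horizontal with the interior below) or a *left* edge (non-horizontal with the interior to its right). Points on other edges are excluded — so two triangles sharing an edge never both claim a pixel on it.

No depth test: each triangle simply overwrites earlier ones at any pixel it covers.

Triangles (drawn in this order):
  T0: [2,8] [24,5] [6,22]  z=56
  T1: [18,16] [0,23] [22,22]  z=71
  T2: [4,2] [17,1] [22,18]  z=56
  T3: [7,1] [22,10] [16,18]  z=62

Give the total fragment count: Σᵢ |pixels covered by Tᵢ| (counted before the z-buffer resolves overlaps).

T0:
  2·area = 320
  edge (2, 8)→(24, 5): d=(22,-3) top-left  bias=+0
  edge (24, 5)→(6, 22): d=(-18,17) right/bottom  bias=-1
  edge (6, 22)→(2, 8): d=(-4,-14) top-left  bias=+0
    (5,3)@(11, 7): e=[5,185,130] → X
    (6,3)@(13, 7): e=[11,151,158] → X
    (7,3)@(15, 7): e=[17,117,186] → X
    (8,3)@(17, 7): e=[23,83,214] → X
    (9,3)@(19, 7): e=[29,49,242] → X
    (10,3)@(21, 7): e=[35,15,270] → X
    (11,3)@(23, 7): e=[41,-19,298] → .
    (1,4)@(3, 9): e=[25,285,10] → X
    (2,4)@(5, 9): e=[31,251,38] → X
    (3,4)@(7, 9): e=[37,217,66] → X
    (4,4)@(9, 9): e=[43,183,94] → X
    (10,4)@(21, 9): e=[79,-21,262] → .
  covered (41 px):
    . . . . . . . . . . . .
    . . . . . . . . . . . .
    . . . . . . . . . . . .
    . . . . . X X X X X X .
    . X X X X X X X X X . .
    . X X X X X X X X . . .
    . . X X X X X X . . . .
    . . X X X X X . . . . .
    . . X X X X . . . . . .
    . . . X X . . . . . . .
    . . . X . . . . . . . .
    . . . . . . . . . . . .
T1:
  2·area = 136  (B↔C swapped to make it positive)
  edge (18, 16)→(22, 22): d=(4,6) right/bottom  bias=-1
  edge (22, 22)→(0, 23): d=(-22,1) right/bottom  bias=-1
  edge (0, 23)→(18, 16): d=(18,-7) top-left  bias=+0
    (8,8)@(17, 17): e=[10,115,11] → X
    (9,8)@(19, 17): e=[-2,113,25] → .
    (5,9)@(11, 19): e=[54,77,5] → X
    (6,9)@(13, 19): e=[42,75,19] → X
    (7,9)@(15, 19): e=[30,73,33] → X
    (9,9)@(19, 19): e=[6,69,61] → X
    (10,9)@(21, 19): e=[-6,67,75] → .
    (3,10)@(7, 21): e=[86,37,13] → X
    (4,10)@(9, 21): e=[74,35,27] → X
    (10,10)@(21, 21): e=[2,23,111] → X
    (11,10)@(23, 21): e=[-10,21,125] → .
    (3,11)@(7, 23): e=[94,-7,49] → .
  covered (14 px):
    . . . . . . . . . . . .
    . . . . . . . . . . . .
    . . . . . . . . . . . .
    . . . . . . . . . . . .
    . . . . . . . . . . . .
    . . . . . . . . . . . .
    . . . . . . . . . . . .
    . . . . . . . . . . . .
    . . . . . . . . X . . .
    . . . . . X X X X X . .
    . . . X X X X X X X X .
    . . . . . . . . . . . .
T2:
  2·area = 226
  edge (4, 2)→(17, 1): d=(13,-1) top-left  bias=+0
  edge (17, 1)→(22, 18): d=(5,17) right/bottom  bias=-1
  edge (22, 18)→(4, 2): d=(-18,-16) top-left  bias=+0
    (8,0)@(17, 1): e=[0,0,226] → .  [on edge]
    (3,1)@(7, 3): e=[16,180,30] → X
    (4,1)@(9, 3): e=[18,146,62] → X
    (5,1)@(11, 3): e=[20,112,94] → X
    (6,1)@(13, 3): e=[22,78,126] → X
    (7,1)@(15, 3): e=[24,44,158] → X
    (8,1)@(17, 3): e=[26,10,190] → X
    (9,1)@(19, 3): e=[28,-24,222] → .
    (3,2)@(7, 5): e=[42,190,-6] → .
    (4,2)@(9, 5): e=[44,156,26] → X
    (9,2)@(19, 5): e=[54,-14,186] → .
    (4,3)@(9, 7): e=[70,166,-10] → .
  covered (27 px):
    . . . . . . . . . . . .
    . . . X X X X X X . . .
    . . . . X X X X X . . .
    . . . . . X X X X . . .
    . . . . . . X X X X . .
    . . . . . . . X X X . .
    . . . . . . . . X X . .
    . . . . . . . . . X X .
    . . . . . . . . . . X .
    . . . . . . . . . . . .
    . . . . . . . . . . . .
    . . . . . . . . . . . .
T3:
  2·area = 174
  edge (7, 1)→(22, 10): d=(15,9) right/bottom  bias=-1
  edge (22, 10)→(16, 18): d=(-6,8) right/bottom  bias=-1
  edge (16, 18)→(7, 1): d=(-9,-17) top-left  bias=+0
    (3,0)@(7, 1): e=[0,174,0] → .  [on edge]
    (4,1)@(9, 3): e=[12,146,16] → X
    (5,1)@(11, 3): e=[-6,130,50] → .
    (4,2)@(9, 5): e=[42,134,-2] → .
    (5,2)@(11, 5): e=[24,118,32] → X
    (6,2)@(13, 5): e=[6,102,66] → X
    (7,2)@(15, 5): e=[-12,86,100] → .
    (5,3)@(11, 7): e=[54,106,14] → X
    (7,3)@(15, 7): e=[18,74,82] → X
    (8,3)@(17, 7): e=[0,58,116] → .  [on edge]
    (5,4)@(11, 9): e=[84,94,-4] → .
    (6,4)@(13, 9): e=[66,78,30] → X
  covered (20 px):
    . . . . . . . . . . . .
    . . . . X . . . . . . .
    . . . . . X X . . . . .
    . . . . . X X X . . . .
    . . . . . . X X X X . .
    . . . . . . X X X X X .
    . . . . . . . X X X . .
    . . . . . . . X X . . .
    . . . . . . . . . . . .
    . . . . . . . . . . . .
    . . . . . . . . . . . .
    . . . . . . . . . . . .

Answer: 102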